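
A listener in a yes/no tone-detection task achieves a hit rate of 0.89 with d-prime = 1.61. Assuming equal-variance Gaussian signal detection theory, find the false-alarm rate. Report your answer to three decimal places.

z(hit rate) = z(0.89) = 1.2265
z(FA) = z(H) − d' = 1.2265 − 1.61 = -0.3835
false-alarm rate = Φ(-0.3835) = 0.3507

false-alarm rate = 0.351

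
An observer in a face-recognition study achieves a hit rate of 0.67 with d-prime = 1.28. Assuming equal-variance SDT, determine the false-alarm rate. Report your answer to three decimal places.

z(hit rate) = z(0.67) = 0.4399
z(FA) = z(H) − d' = 0.4399 − 1.28 = -0.8401
false-alarm rate = Φ(-0.8401) = 0.2004

false-alarm rate = 0.200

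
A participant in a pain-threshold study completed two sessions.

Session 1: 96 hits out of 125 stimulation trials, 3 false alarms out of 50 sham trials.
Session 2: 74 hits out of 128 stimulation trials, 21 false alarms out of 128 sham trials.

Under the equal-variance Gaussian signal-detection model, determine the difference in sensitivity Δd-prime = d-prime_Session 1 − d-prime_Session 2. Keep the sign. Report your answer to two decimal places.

Session 1: z(0.7680) = 0.732, z(0.0600) = -1.555, d' = 2.287
Session 2: z(0.5781) = 0.197, z(0.1641) = -0.978, d' = 1.175
Δd' = d'_Session 1 − d'_Session 2 = 2.287 − 1.175 = 1.112
Session 1 has the higher sensitivity.

Δd-prime = 1.11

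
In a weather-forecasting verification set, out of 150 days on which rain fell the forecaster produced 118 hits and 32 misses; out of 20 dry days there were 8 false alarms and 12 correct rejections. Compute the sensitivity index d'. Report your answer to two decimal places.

d' = 1.05

H = 118/150 = 0.7867
FA = 8/20 = 0.4000
z(H) = z(0.7867) = 0.795
z(FA) = z(0.4000) = -0.253
d' = z(H) − z(FA) = 0.795 − (-0.253) = 1.048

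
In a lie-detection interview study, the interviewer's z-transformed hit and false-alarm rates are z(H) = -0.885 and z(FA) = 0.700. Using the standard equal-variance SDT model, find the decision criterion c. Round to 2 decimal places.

c = −½·[z(H) + z(FA)] = −½·(-0.885 + 0.700) = 0.0925

c = 0.09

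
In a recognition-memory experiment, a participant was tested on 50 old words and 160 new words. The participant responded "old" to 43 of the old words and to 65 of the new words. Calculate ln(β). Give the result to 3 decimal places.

H = 43/50 = 0.8600
FA = 65/160 = 0.4062
Φ⁻¹(H) = Φ⁻¹(0.8600) = 1.0803
Φ⁻¹(FA) = Φ⁻¹(0.4062) = -0.2373
ln β = −½·[z(H)² − z(FA)²] = −0.5 × (1.1670 − 0.0563) = -0.55535

ln β = -0.555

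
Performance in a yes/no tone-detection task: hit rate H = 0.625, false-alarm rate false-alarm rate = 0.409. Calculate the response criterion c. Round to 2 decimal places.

z(H) = 0.319
z(FA) = -0.230
c = −½·[z(H) + z(FA)] = −0.5 × (0.319 + (-0.230)) = -0.0445

c = -0.04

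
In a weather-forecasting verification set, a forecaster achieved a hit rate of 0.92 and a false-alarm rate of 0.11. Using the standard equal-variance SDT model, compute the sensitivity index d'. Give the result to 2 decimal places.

z(H) = z(0.92) = 1.4051
z(FA) = z(0.11) = -1.2265
d' = z(H) − z(FA) = 1.4051 − (-1.2265) = 2.6316

d' = 2.63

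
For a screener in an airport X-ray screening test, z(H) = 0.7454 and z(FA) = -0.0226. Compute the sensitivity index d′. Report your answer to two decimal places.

d' = z(H) − z(FA) = 0.7454 − (-0.0226) = 0.7680

d′ = 0.77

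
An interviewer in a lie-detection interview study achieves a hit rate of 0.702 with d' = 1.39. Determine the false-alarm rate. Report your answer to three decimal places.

false-alarm rate = 0.195

z(hit rate) = z(0.702) = 0.5302
z(FA) = z(H) − d' = 0.5302 − 1.39 = -0.8598
false-alarm rate = Φ(-0.8598) = 0.1949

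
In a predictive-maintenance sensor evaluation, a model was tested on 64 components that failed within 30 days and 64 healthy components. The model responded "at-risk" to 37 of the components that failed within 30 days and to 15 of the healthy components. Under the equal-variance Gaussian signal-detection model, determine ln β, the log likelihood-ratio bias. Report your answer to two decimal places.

ln β = 0.24

H = 37/64 = 0.5781
FA = 15/64 = 0.2344
z(H) = z(0.5781) = 0.197
z(FA) = z(0.2344) = -0.724
ln β = −½·[z(H)² − z(FA)²] = −0.5 × (0.039 − 0.524) = 0.2425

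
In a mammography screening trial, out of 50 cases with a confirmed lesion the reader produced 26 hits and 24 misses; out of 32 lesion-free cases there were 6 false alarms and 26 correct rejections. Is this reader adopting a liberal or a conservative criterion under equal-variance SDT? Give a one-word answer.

z(H) = 0.050, z(FA) = -0.887
c = −½·(z(H) + z(FA)) = 0.4185
c > 0 → conservative criterion (biased toward responding “no”).

conservative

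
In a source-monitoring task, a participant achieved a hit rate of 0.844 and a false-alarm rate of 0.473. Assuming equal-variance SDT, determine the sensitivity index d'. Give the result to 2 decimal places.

z(H) = z(0.844) = 1.0110
z(FA) = z(0.473) = -0.0677
d' = z(H) − z(FA) = 1.0110 − (-0.0677) = 1.0787

d' = 1.08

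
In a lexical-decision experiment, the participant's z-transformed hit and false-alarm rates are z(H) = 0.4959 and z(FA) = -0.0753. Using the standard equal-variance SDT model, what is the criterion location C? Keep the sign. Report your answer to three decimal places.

C = -0.210

c = −½·[z(H) + z(FA)] = −½·(0.4959 + (-0.0753)) = -0.2103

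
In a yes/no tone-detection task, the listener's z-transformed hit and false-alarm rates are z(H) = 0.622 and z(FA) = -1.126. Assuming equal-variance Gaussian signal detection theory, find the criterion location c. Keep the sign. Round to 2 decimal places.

c = 0.25

c = −½·[z(H) + z(FA)] = −½·(0.622 + (-1.126)) = 0.252
c > 0: the listener has a conservative response bias.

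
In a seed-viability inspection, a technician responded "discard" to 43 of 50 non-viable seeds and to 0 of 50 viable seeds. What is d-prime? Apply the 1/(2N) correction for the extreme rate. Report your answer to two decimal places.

d-prime = 3.41

The false-alarm rate is 0/50 = 0, so apply the 1/(2N) correction: FA → 1/(2·50) = 0.01000.
z(H) = z(0.86000) = 1.080
z(FA) = z(0.01000) = -2.326
d' = 1.080 − (-2.326) = 3.406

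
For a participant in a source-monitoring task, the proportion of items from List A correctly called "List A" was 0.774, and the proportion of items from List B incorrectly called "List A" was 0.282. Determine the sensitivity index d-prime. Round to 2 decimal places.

Φ⁻¹(H) = Φ⁻¹(0.774) = 0.7521
Φ⁻¹(FA) = Φ⁻¹(0.282) = -0.5769
d' = z(H) − z(FA) = 0.7521 − (-0.5769) = 1.3290

d-prime = 1.33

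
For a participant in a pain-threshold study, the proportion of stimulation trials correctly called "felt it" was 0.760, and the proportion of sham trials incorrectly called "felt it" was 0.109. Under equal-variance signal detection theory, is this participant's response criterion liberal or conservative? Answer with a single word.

z(H) = 0.706, z(FA) = -1.232
c = −½·(z(H) + z(FA)) = 0.263
c > 0 → conservative criterion (biased toward responding “no”).

conservative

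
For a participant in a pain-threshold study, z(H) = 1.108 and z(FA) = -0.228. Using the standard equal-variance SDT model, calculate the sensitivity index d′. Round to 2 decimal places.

d' = z(H) − z(FA) = 1.108 − (-0.228) = 1.336

d′ = 1.34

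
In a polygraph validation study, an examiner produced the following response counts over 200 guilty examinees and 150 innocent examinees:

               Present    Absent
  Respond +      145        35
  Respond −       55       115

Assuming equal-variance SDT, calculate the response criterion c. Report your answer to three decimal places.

H = 145/200 = 0.7250
FA = 35/150 = 0.2333
z(H) = z(0.7250) = 0.5978
z(FA) = z(0.2333) = -0.7280
c = −½·[z(H) + z(FA)] = −0.5 × (0.5978 + (-0.7280)) = 0.0651
c > 0: the examiner has a conservative response bias.

c = 0.065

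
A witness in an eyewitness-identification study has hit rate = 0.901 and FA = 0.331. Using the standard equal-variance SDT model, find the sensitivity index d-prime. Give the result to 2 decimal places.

d-prime = 1.72

z(0.901) = 1.2873, z(0.331) = -0.4372
d' = z(H) − z(FA) = 1.2873 − (-0.4372) = 1.7245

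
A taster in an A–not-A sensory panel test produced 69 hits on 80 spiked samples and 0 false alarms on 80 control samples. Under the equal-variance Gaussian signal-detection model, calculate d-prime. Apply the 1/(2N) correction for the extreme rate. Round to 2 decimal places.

d-prime = 3.59

The false-alarm rate is 0/80 = 0, so apply the 1/(2N) correction: FA → 1/(2·80) = 0.00625.
z(H) = z(0.86250) = 1.092
z(FA) = z(0.00625) = -2.498
d' = 1.092 − (-2.498) = 3.590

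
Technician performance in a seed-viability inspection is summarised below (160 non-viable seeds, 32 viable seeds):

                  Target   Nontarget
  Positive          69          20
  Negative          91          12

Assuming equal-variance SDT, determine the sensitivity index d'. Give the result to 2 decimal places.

H = 69/160 = 0.4313
FA = 20/32 = 0.6250
Φ⁻¹(H) = Φ⁻¹(0.4313) = -0.1731
Φ⁻¹(FA) = Φ⁻¹(0.6250) = 0.3186
d' = z(H) − z(FA) = -0.1731 − 0.3186 = -0.4917

d' = -0.49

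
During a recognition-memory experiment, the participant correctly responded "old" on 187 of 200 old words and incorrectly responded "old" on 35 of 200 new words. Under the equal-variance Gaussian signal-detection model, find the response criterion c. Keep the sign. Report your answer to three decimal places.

H = 187/200 = 0.9350
FA = 35/200 = 0.1750
z(0.9350) = 1.5141, z(0.1750) = -0.9346
c = −½·[z(H) + z(FA)] = −0.5 × (1.5141 + (-0.9346)) = -0.28975
c < 0: the participant has a liberal response bias.

c = -0.290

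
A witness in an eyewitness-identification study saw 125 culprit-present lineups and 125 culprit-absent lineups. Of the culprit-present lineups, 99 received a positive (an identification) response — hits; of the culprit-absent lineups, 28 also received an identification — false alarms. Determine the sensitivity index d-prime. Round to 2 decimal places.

H = 99/125 = 0.7920
FA = 28/125 = 0.2240
z(H) = 0.813
z(FA) = -0.759
d' = z(H) − z(FA) = 0.813 − (-0.759) = 1.572

d-prime = 1.57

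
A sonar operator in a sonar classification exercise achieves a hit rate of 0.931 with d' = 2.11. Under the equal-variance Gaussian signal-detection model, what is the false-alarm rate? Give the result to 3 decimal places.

z(hit rate) = z(0.931) = 1.4833
z(FA) = z(H) − d' = 1.4833 − 2.11 = -0.6267
false-alarm rate = Φ(-0.6267) = 0.2654

false-alarm rate = 0.265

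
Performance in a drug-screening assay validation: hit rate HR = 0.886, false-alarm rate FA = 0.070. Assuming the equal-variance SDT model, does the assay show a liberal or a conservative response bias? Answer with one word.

z(H) = 1.206, z(FA) = -1.476
c = −½·(z(H) + z(FA)) = 0.135
c > 0 → conservative criterion (biased toward responding “no”).

conservative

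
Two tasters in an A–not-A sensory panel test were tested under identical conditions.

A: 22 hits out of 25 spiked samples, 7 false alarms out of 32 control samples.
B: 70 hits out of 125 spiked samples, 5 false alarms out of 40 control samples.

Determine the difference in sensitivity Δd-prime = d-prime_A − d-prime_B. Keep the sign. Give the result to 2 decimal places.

A: z(0.8800) = 1.175, z(0.2188) = -0.776, d' = 1.951
B: z(0.5600) = 0.151, z(0.1250) = -1.150, d' = 1.301
Δd' = d'_A − d'_B = 1.951 − 1.301 = 0.650
A has the higher sensitivity.

Δd-prime = 0.65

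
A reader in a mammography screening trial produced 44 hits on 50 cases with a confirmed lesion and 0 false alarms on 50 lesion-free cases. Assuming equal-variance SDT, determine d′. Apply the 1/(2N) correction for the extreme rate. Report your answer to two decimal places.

The false-alarm rate is 0/50 = 0, so apply the 1/(2N) correction: FA → 1/(2·50) = 0.01000.
z(H) = z(0.88000) = 1.175
z(FA) = z(0.01000) = -2.326
d' = 1.175 − (-2.326) = 3.501

d′ = 3.50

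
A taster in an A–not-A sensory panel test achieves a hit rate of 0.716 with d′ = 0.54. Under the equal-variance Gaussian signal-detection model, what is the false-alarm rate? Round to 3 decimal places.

z(hit rate) = z(0.716) = 0.5710
z(FA) = z(H) − d' = 0.5710 − 0.54 = 0.0310
false-alarm rate = Φ(0.0310) = 0.5124

false-alarm rate = 0.512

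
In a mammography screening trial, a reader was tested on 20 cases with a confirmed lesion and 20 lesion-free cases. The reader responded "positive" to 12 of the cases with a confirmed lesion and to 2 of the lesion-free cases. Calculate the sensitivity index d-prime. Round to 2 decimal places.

H = 12/20 = 0.6000
FA = 2/20 = 0.1000
z(H) = 0.2533
z(FA) = -1.2816
d' = z(H) − z(FA) = 0.2533 − (-1.2816) = 1.5349

d-prime = 1.53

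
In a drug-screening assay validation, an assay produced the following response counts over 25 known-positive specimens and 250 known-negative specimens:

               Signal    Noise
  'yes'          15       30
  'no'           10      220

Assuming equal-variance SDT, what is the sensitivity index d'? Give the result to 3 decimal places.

H = 15/25 = 0.6000
FA = 30/250 = 0.1200
Φ⁻¹(H) = 0.2533
Φ⁻¹(FA) = -1.1750
d' = z(H) − z(FA) = 0.2533 − (-1.1750) = 1.4283

d' = 1.428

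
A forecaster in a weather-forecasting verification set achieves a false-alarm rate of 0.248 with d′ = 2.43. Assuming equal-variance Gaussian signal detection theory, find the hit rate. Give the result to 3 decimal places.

hit rate = 0.960

z(false-alarm rate) = z(0.248) = -0.6808
z(H) = z(FA) + d' = -0.6808 + 2.43 = 1.7492
hit rate = Φ(1.7492) = 0.9599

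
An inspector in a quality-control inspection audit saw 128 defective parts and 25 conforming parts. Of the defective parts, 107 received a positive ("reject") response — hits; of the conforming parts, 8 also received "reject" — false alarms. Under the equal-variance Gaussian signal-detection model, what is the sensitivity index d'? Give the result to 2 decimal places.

H = 107/128 = 0.8359
FA = 8/25 = 0.3200
z(H) = 0.9777
z(FA) = -0.4677
d' = z(H) − z(FA) = 0.9777 − (-0.4677) = 1.4454

d' = 1.45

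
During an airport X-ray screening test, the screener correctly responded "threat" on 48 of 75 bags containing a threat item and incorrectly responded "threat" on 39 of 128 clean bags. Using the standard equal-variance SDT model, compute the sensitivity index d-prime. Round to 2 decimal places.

H = 48/75 = 0.6400
FA = 39/128 = 0.3047
z(H) = z(0.6400) = 0.3585
z(FA) = z(0.3047) = -0.5109
d' = z(H) − z(FA) = 0.3585 − (-0.5109) = 0.8694

d-prime = 0.87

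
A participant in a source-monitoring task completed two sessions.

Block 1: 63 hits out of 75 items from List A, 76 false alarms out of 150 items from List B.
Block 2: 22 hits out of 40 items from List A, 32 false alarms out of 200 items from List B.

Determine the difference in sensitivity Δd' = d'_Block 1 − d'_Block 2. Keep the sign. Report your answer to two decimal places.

Δd' = -0.14

Block 1: z(0.8400) = 0.994, z(0.5067) = 0.017, d' = 0.977
Block 2: z(0.5500) = 0.126, z(0.1600) = -0.994, d' = 1.120
Δd' = d'_Block 1 − d'_Block 2 = 0.977 − 1.120 = -0.143
Block 2 has the higher sensitivity.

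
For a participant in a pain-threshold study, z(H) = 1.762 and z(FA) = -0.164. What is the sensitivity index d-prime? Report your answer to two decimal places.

d' = z(H) − z(FA) = 1.762 − (-0.164) = 1.926

d-prime = 1.93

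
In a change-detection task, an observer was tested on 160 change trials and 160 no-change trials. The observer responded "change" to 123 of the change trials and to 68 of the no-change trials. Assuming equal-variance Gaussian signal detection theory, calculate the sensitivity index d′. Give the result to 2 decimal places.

d′ = 0.92

H = 123/160 = 0.7688
FA = 68/160 = 0.4250
z(H) = z(0.7688) = 0.7349
z(FA) = z(0.4250) = -0.1891
d' = z(H) − z(FA) = 0.7349 − (-0.1891) = 0.9240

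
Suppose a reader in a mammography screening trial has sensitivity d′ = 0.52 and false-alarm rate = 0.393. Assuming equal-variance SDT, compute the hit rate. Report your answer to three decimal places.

hit rate = 0.598

z(false-alarm rate) = z(0.393) = -0.2715
z(H) = z(FA) + d' = -0.2715 + 0.52 = 0.2485
hit rate = Φ(0.2485) = 0.5981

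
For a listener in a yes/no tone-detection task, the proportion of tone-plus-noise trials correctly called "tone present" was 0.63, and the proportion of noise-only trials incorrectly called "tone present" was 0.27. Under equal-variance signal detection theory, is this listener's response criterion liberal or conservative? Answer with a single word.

z(H) = 0.332, z(FA) = -0.613
c = −½·(z(H) + z(FA)) = 0.1405
c > 0 → conservative criterion (biased toward responding “no”).

conservative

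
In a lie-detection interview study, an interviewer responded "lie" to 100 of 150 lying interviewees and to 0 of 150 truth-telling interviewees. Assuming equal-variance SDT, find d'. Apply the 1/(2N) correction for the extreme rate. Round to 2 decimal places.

The false-alarm rate is 0/150 = 0, so apply the 1/(2N) correction: FA → 1/(2·150) = 0.00333.
z(H) = z(0.66667) = 0.431
z(FA) = z(0.00333) = -2.713
d' = 0.431 − (-2.713) = 3.144

d' = 3.14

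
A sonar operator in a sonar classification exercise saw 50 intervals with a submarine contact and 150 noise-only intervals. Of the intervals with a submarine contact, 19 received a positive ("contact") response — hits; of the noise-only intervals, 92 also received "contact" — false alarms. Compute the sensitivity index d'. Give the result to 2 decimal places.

d' = -0.59

H = 19/50 = 0.3800
FA = 92/150 = 0.6133
Φ⁻¹(H) = Φ⁻¹(0.3800) = -0.305
Φ⁻¹(FA) = Φ⁻¹(0.6133) = 0.288
d' = z(H) − z(FA) = -0.305 − 0.288 = -0.593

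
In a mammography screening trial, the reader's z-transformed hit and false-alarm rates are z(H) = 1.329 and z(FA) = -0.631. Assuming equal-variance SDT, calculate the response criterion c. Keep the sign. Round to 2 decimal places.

c = -0.35

c = −½·[z(H) + z(FA)] = −½·(1.329 + (-0.631)) = -0.349
c < 0: the reader has a liberal response bias.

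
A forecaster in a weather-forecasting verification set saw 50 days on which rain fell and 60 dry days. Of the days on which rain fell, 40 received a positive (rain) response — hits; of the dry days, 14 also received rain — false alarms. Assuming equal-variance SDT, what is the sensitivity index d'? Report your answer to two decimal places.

H = 40/50 = 0.8000
FA = 14/60 = 0.2333
Φ⁻¹(H) = 0.8416
Φ⁻¹(FA) = -0.7280
d' = z(H) − z(FA) = 0.8416 − (-0.7280) = 1.5696

d' = 1.57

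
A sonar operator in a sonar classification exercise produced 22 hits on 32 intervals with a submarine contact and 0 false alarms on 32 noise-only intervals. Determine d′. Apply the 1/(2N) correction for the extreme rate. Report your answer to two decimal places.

The false-alarm rate is 0/32 = 0, so apply the 1/(2N) correction: FA → 1/(2·32) = 0.01562.
z(H) = z(0.68750) = 0.489
z(FA) = z(0.01562) = -2.154
d' = 0.489 − (-2.154) = 2.643

d′ = 2.64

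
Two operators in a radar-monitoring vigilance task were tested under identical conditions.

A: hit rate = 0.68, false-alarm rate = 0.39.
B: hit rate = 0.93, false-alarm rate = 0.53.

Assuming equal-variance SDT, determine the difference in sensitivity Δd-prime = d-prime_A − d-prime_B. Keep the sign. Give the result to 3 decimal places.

A: z(0.68) = 0.4677, z(0.39) = -0.2793, d' = 0.7470
B: z(0.93) = 1.4758, z(0.53) = 0.0753, d' = 1.4005
Δd' = d'_A − d'_B = 0.7470 − 1.4005 = -0.6535
B has the higher sensitivity.

Δd-prime = -0.654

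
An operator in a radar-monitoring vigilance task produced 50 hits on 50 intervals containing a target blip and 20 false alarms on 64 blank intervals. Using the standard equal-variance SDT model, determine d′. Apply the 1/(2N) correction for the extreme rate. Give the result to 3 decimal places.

d′ = 2.815

The hit rate is 50/50 = 1, so apply the 1/(2N) correction: H → 1 − 1/(2·50) = 0.99000.
z(H) = z(0.99000) = 2.3263
z(FA) = z(0.31250) = -0.4888
d' = 2.3263 − (-0.4888) = 2.8151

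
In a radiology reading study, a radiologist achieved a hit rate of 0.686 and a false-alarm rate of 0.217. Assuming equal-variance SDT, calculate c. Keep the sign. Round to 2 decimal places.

z(H) = z(0.686) = 0.4845
z(FA) = z(0.217) = -0.7824
c = −½·[z(H) + z(FA)] = −0.5 × (0.4845 + (-0.7824)) = 0.14895

c = 0.15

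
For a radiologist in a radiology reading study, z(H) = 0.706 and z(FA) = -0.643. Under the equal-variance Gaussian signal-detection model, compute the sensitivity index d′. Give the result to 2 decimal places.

d′ = 1.35

d' = z(H) − z(FA) = 0.706 − (-0.643) = 1.349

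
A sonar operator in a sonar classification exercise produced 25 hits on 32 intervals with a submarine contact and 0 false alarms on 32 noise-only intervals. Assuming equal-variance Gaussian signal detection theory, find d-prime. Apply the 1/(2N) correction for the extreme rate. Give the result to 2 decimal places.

d-prime = 2.93

The false-alarm rate is 0/32 = 0, so apply the 1/(2N) correction: FA → 1/(2·32) = 0.01562.
z(H) = z(0.78125) = 0.776
z(FA) = z(0.01562) = -2.154
d' = 0.776 − (-2.154) = 2.930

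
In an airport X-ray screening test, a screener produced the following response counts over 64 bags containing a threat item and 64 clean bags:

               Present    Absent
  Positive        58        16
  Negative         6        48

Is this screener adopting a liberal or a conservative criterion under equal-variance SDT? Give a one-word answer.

liberal

z(H) = 1.318, z(FA) = -0.674
c = −½·(z(H) + z(FA)) = -0.322
c < 0 → liberal criterion (biased toward responding “yes”).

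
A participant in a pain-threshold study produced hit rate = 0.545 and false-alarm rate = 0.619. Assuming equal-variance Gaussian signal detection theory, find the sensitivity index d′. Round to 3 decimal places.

z(0.545) = 0.1130, z(0.619) = 0.3029
d' = z(H) − z(FA) = 0.1130 − 0.3029 = -0.1899

d′ = -0.190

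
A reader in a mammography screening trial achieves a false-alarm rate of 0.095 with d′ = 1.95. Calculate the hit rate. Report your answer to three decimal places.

z(false-alarm rate) = z(0.095) = -1.3106
z(H) = z(FA) + d' = -1.3106 + 1.95 = 0.6394
hit rate = Φ(0.6394) = 0.7387

hit rate = 0.739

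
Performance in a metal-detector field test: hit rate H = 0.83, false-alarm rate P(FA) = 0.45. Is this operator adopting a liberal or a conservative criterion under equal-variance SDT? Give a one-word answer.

z(H) = 0.954, z(FA) = -0.126
c = −½·(z(H) + z(FA)) = -0.414
c < 0 → liberal criterion (biased toward responding “yes”).

liberal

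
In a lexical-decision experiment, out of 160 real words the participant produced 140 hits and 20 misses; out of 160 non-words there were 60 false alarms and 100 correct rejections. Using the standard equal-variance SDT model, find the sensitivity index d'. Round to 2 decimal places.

d' = 1.47

H = 140/160 = 0.8750
FA = 60/160 = 0.3750
z(0.8750) = 1.150, z(0.3750) = -0.319
d' = z(H) − z(FA) = 1.150 − (-0.319) = 1.469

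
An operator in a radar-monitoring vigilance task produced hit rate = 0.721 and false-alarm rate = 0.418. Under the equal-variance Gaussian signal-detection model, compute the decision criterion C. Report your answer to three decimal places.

Φ⁻¹(H) = Φ⁻¹(0.721) = 0.5858
Φ⁻¹(FA) = Φ⁻¹(0.418) = -0.2070
c = −½·[z(H) + z(FA)] = −0.5 × (0.5858 + (-0.2070)) = -0.1894
c < 0: the operator has a liberal response bias.

C = -0.189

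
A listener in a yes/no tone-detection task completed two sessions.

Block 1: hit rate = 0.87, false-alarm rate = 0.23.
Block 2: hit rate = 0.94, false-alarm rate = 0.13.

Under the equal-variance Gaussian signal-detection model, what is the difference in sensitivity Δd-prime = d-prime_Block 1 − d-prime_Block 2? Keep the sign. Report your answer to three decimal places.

Δd-prime = -0.816

Block 1: z(0.87) = 1.1264, z(0.23) = -0.7388, d' = 1.8652
Block 2: z(0.94) = 1.5548, z(0.13) = -1.1264, d' = 2.6812
Δd' = d'_Block 1 − d'_Block 2 = 1.8652 − 2.6812 = -0.8160
Block 2 has the higher sensitivity.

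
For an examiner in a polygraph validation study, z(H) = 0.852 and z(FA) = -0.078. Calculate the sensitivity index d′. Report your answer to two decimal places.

d′ = 0.93

d' = z(H) − z(FA) = 0.852 − (-0.078) = 0.930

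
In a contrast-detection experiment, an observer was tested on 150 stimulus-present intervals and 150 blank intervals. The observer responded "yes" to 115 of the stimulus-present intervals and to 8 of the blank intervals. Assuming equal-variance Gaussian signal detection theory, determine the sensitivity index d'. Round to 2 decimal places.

d' = 2.34

H = 115/150 = 0.7667
FA = 8/150 = 0.0533
Φ⁻¹(H) = 0.728
Φ⁻¹(FA) = -1.614
d' = z(H) − z(FA) = 0.728 − (-1.614) = 2.342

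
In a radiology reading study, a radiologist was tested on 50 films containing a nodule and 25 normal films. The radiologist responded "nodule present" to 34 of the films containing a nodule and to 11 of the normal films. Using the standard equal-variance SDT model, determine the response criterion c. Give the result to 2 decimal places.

H = 34/50 = 0.6800
FA = 11/25 = 0.4400
z(H) = z(0.6800) = 0.4677
z(FA) = z(0.4400) = -0.1510
c = −½·[z(H) + z(FA)] = −0.5 × (0.4677 + (-0.1510)) = -0.15835
c < 0: the radiologist has a liberal response bias.

c = -0.16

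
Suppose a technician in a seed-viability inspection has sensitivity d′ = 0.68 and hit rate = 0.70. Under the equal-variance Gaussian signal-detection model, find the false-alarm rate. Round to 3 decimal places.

z(hit rate) = z(0.70) = 0.5244
z(FA) = z(H) − d' = 0.5244 − 0.68 = -0.1556
false-alarm rate = Φ(-0.1556) = 0.4382

false-alarm rate = 0.438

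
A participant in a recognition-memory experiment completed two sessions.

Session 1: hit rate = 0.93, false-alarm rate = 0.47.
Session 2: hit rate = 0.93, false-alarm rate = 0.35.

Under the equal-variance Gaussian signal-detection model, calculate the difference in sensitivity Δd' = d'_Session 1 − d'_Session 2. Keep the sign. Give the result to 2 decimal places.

Δd' = -0.31

Session 1: z(0.93) = 1.476, z(0.47) = -0.075, d' = 1.551
Session 2: z(0.93) = 1.476, z(0.35) = -0.385, d' = 1.861
Δd' = d'_Session 1 − d'_Session 2 = 1.551 − 1.861 = -0.310
Session 2 has the higher sensitivity.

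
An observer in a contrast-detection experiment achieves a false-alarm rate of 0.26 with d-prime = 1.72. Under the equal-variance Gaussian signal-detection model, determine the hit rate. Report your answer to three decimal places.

z(false-alarm rate) = z(0.26) = -0.6433
z(H) = z(FA) + d' = -0.6433 + 1.72 = 1.0767
hit rate = Φ(1.0767) = 0.8592

hit rate = 0.859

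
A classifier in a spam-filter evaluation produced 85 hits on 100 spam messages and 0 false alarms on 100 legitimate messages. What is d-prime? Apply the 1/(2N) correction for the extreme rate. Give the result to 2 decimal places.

d-prime = 3.61

The false-alarm rate is 0/100 = 0, so apply the 1/(2N) correction: FA → 1/(2·100) = 0.00500.
z(H) = z(0.85000) = 1.036
z(FA) = z(0.00500) = -2.576
d' = 1.036 − (-2.576) = 3.612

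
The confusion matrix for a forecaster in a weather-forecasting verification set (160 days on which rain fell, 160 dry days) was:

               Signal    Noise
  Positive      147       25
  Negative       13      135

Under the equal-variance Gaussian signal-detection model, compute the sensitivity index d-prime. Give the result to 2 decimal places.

d-prime = 2.41

H = 147/160 = 0.9187
FA = 25/160 = 0.1562
z(H) = z(0.9187) = 1.3964
z(FA) = z(0.1562) = -1.0102
d' = z(H) − z(FA) = 1.3964 − (-1.0102) = 2.4066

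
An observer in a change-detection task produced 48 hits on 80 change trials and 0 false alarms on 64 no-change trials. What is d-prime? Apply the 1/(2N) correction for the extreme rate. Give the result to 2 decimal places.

The false-alarm rate is 0/64 = 0, so apply the 1/(2N) correction: FA → 1/(2·64) = 0.00781.
z(H) = z(0.60000) = 0.253
z(FA) = z(0.00781) = -2.418
d' = 0.253 − (-2.418) = 2.671

d-prime = 2.67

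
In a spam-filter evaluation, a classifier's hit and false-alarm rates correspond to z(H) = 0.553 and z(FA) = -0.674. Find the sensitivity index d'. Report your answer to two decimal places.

d' = 1.23

d' = z(H) − z(FA) = 0.553 − (-0.674) = 1.227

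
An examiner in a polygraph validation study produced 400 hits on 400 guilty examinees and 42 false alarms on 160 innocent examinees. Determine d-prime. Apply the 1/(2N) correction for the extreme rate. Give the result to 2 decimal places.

The hit rate is 400/400 = 1, so apply the 1/(2N) correction: H → 1 − 1/(2·400) = 0.99875.
z(H) = z(0.99875) = 3.023
z(FA) = z(0.26250) = -0.636
d' = 3.023 − (-0.636) = 3.659

d-prime = 3.66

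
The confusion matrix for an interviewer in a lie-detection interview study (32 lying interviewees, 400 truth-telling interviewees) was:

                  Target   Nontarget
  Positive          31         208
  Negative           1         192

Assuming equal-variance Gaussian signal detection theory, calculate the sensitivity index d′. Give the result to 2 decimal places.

H = 31/32 = 0.9688
FA = 208/400 = 0.5200
z(0.9688) = 1.863, z(0.5200) = 0.050
d' = z(H) − z(FA) = 1.863 − 0.050 = 1.813

d′ = 1.81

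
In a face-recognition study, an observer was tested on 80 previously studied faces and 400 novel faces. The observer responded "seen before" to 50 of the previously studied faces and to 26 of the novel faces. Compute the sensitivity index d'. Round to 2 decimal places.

d' = 1.83

H = 50/80 = 0.6250
FA = 26/400 = 0.0650
z(H) = 0.319
z(FA) = -1.514
d' = z(H) − z(FA) = 0.319 − (-1.514) = 1.833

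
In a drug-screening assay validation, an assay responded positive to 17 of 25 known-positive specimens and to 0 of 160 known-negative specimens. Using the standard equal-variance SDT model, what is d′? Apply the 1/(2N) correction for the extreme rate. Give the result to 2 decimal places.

The false-alarm rate is 0/160 = 0, so apply the 1/(2N) correction: FA → 1/(2·160) = 0.00313.
z(H) = z(0.68000) = 0.468
z(FA) = z(0.00313) = -2.734
d' = 0.468 − (-2.734) = 3.202

d′ = 3.20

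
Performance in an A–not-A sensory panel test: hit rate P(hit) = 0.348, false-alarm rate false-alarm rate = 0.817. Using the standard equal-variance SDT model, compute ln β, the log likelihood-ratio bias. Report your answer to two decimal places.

z(0.348) = -0.391, z(0.817) = 0.904
ln β = −½·[z(H)² − z(FA)²] = −0.5 × (0.153 − 0.817) = 0.332

ln β = 0.33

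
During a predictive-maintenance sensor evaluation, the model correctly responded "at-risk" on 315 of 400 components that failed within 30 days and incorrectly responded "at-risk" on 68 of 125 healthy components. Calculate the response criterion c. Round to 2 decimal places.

H = 315/400 = 0.7875
FA = 68/125 = 0.5440
Φ⁻¹(H) = Φ⁻¹(0.7875) = 0.7978
Φ⁻¹(FA) = Φ⁻¹(0.5440) = 0.1105
c = −½·[z(H) + z(FA)] = −0.5 × (0.7978 + 0.1105) = -0.45415
c < 0: the model has a liberal response bias.

c = -0.45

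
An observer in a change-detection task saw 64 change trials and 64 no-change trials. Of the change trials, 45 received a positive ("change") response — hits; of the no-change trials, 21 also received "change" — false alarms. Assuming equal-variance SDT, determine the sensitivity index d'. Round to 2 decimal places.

d' = 0.98

H = 45/64 = 0.7031
FA = 21/64 = 0.3281
Φ⁻¹(H) = Φ⁻¹(0.7031) = 0.5333
Φ⁻¹(FA) = Φ⁻¹(0.3281) = -0.4452
d' = z(H) − z(FA) = 0.5333 − (-0.4452) = 0.9785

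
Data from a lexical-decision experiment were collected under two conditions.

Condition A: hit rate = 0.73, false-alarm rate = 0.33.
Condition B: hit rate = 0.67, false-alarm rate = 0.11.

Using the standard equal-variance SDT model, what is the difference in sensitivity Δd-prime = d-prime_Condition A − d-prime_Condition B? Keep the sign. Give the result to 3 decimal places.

Δd-prime = -0.614

Condition A: z(0.73) = 0.6128, z(0.33) = -0.4399, d' = 1.0527
Condition B: z(0.67) = 0.4399, z(0.11) = -1.2265, d' = 1.6664
Δd' = d'_Condition A − d'_Condition B = 1.0527 − 1.6664 = -0.6137
Condition B has the higher sensitivity.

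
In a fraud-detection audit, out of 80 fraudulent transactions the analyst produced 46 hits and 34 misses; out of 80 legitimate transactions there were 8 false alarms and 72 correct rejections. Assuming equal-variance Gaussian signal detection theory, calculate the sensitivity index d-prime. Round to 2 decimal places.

d-prime = 1.47

H = 46/80 = 0.5750
FA = 8/80 = 0.1000
z(H) = 0.189
z(FA) = -1.282
d' = z(H) − z(FA) = 0.189 − (-1.282) = 1.471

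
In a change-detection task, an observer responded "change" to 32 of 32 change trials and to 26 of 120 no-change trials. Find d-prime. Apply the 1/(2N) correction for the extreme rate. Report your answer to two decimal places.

d-prime = 2.94

The hit rate is 32/32 = 1, so apply the 1/(2N) correction: H → 1 − 1/(2·32) = 0.98438.
z(H) = z(0.98438) = 2.154
z(FA) = z(0.21667) = -0.783
d' = 2.154 − (-0.783) = 2.937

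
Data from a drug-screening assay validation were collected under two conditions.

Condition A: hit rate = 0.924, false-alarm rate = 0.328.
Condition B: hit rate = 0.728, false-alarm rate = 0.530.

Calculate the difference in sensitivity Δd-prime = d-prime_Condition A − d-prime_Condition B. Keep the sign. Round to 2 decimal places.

Δd-prime = 1.35

Condition A: z(0.924) = 1.433, z(0.328) = -0.445, d' = 1.878
Condition B: z(0.728) = 0.607, z(0.530) = 0.075, d' = 0.532
Δd' = d'_Condition A − d'_Condition B = 1.878 − 0.532 = 1.346
Condition A has the higher sensitivity.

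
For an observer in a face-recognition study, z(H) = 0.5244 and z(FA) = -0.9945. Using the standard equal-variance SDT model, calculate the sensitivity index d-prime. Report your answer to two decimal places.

d-prime = 1.52

d' = z(H) − z(FA) = 0.5244 − (-0.9945) = 1.5189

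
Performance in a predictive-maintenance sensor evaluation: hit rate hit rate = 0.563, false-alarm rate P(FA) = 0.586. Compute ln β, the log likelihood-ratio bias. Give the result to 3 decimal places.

ln β = 0.011

z(0.563) = 0.1586, z(0.586) = 0.2173
ln β = −½·[z(H)² − z(FA)²] = −0.5 × (0.0252 − 0.0472) = 0.0110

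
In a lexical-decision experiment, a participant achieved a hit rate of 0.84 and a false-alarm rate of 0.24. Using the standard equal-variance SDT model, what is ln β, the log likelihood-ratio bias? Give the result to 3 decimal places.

Φ⁻¹(0.84) = 0.9945, Φ⁻¹(0.24) = -0.7063
ln β = −½·[z(H)² − z(FA)²] = −0.5 × (0.9890 − 0.4989) = -0.24505

ln β = -0.245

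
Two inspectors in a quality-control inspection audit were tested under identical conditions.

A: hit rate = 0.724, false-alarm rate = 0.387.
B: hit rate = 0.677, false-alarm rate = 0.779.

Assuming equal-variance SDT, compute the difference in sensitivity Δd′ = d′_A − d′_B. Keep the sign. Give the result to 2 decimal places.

Δd′ = 1.19

A: z(0.724) = 0.595, z(0.387) = -0.287, d' = 0.882
B: z(0.677) = 0.459, z(0.779) = 0.769, d' = -0.310
Δd' = d'_A − d'_B = 0.882 − (-0.310) = 1.192
A has the higher sensitivity.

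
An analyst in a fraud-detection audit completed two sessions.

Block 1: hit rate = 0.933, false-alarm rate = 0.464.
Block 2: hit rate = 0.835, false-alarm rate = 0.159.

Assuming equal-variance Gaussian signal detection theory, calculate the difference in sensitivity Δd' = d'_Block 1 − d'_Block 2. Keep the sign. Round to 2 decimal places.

Δd' = -0.38

Block 1: z(0.933) = 1.499, z(0.464) = -0.090, d' = 1.589
Block 2: z(0.835) = 0.974, z(0.159) = -0.999, d' = 1.973
Δd' = d'_Block 1 − d'_Block 2 = 1.589 − 1.973 = -0.384
Block 2 has the higher sensitivity.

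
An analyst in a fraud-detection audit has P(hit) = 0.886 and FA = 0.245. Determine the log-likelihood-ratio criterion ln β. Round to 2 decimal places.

ln β = -0.49

Φ⁻¹(H) = Φ⁻¹(0.886) = 1.206
Φ⁻¹(FA) = Φ⁻¹(0.245) = -0.690
ln β = −½·[z(H)² − z(FA)²] = −0.5 × (1.454 − 0.476) = -0.489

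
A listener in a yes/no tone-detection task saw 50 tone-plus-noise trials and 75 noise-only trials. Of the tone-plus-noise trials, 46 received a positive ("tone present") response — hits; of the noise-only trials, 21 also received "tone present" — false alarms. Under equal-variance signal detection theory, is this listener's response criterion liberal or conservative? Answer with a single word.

z(H) = 1.405, z(FA) = -0.583
c = −½·(z(H) + z(FA)) = -0.411
c < 0 → liberal criterion (biased toward responding “yes”).

liberal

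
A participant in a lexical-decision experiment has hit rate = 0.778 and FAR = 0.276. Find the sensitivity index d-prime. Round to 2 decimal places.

d-prime = 1.36

z(H) = 0.7655
z(FA) = -0.5948
d' = z(H) − z(FA) = 0.7655 − (-0.5948) = 1.3603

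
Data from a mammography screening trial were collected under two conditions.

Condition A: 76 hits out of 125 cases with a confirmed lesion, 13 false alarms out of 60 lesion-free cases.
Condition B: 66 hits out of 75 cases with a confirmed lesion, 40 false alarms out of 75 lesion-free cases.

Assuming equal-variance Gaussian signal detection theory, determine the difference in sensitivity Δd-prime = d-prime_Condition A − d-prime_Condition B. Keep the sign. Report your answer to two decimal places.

Δd-prime = -0.03

Condition A: z(0.6080) = 0.274, z(0.2167) = -0.783, d' = 1.057
Condition B: z(0.8800) = 1.175, z(0.5333) = 0.084, d' = 1.091
Δd' = d'_Condition A − d'_Condition B = 1.057 − 1.091 = -0.034
Condition B has the higher sensitivity.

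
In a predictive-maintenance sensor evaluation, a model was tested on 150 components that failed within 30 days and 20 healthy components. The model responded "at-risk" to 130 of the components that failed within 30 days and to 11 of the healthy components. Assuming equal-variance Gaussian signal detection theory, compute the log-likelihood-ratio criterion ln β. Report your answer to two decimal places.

ln β = -0.61

H = 130/150 = 0.8667
FA = 11/20 = 0.5500
z(0.8667) = 1.111, z(0.5500) = 0.126
ln β = −½·[z(H)² − z(FA)²] = −0.5 × (1.234 − 0.016) = -0.609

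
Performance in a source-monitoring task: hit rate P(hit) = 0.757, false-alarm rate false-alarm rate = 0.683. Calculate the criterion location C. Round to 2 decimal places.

C = -0.59

Φ⁻¹(H) = 0.697
Φ⁻¹(FA) = 0.476
c = −½·[z(H) + z(FA)] = −0.5 × (0.697 + 0.476) = -0.5865
c < 0: the participant has a liberal response bias.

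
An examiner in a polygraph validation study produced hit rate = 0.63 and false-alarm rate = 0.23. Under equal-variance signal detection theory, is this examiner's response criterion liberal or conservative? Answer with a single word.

z(H) = 0.332, z(FA) = -0.739
c = −½·(z(H) + z(FA)) = 0.2035
c > 0 → conservative criterion (biased toward responding “no”).

conservative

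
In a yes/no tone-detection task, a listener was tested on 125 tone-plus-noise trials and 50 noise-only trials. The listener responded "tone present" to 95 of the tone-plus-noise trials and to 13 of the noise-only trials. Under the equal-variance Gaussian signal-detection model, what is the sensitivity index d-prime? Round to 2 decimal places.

H = 95/125 = 0.7600
FA = 13/50 = 0.2600
Φ⁻¹(H) = Φ⁻¹(0.7600) = 0.706
Φ⁻¹(FA) = Φ⁻¹(0.2600) = -0.643
d' = z(H) − z(FA) = 0.706 − (-0.643) = 1.349

d-prime = 1.35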